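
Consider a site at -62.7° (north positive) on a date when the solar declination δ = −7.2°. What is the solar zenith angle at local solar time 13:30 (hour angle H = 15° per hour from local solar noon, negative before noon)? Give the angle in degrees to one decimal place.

Hour angle H = 15° × (13.5 − 12) = 22.50°.
cos θ_z = sin(-62.7°) sin(-7.2°) + cos(-62.7°) cos(-7.2°) cos(22.50°) = 0.1114 + 0.4204 = 0.5318.
θ_z = arccos(0.5318) = 57.87°.

57.9°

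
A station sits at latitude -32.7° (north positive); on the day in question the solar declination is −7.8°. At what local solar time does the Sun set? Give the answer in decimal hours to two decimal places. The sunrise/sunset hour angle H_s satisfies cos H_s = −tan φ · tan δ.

18.34 h

−tan φ tan δ = −(-0.6420)(-0.1370) = -0.0880; H_s = arccos(-0.0880) = 95.05°.
Sunset is at 12 + H_s/15 = 12 + 6.337 = 18.337 h local solar time.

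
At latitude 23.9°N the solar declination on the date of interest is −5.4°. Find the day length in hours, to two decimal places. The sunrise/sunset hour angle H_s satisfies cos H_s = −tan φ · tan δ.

The sunset hour angle satisfies cos H_s = −tan φ tan δ = 0.0419, giving H_s = 87.60°.
Day length = 2 H_s / 15° h⁻¹ = 175.20° / 15 = 11.680 h.

11.68 hours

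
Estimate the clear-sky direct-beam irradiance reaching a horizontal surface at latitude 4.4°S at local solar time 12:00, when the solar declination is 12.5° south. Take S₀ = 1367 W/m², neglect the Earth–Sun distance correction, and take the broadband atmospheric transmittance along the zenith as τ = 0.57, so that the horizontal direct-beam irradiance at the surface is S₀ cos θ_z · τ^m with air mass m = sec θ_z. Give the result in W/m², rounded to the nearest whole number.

767 W/m²

Hour angle H = 15° × (12 − 12) = 0.00°.
With φ = -4.4°, δ = -12.5°, H = 0.00°: sin φ sin δ = 0.0166, cos φ cos δ cos H = 0.9734, so cos θ_z = 0.9900.
Air mass m = 1/cos θ_z = 1/0.9900 = 1.010; τ^m = 0.57^1.010 = 0.5668.
Surface direct beam = 1367 × 0.9900 × 0.5668 = 767.07 W/m².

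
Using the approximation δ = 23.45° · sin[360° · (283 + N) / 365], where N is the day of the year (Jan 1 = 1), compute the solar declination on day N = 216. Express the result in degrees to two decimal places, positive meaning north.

+17.38°

360 × (283 + 216) / 365 = 492.164°; sin(492.164°) = 0.7412.
δ = 23.45 × 0.7412 = 17.381° ≈ +17.38°.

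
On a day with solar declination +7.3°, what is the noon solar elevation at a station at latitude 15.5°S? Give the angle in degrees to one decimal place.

At local solar noon the hour angle is zero, so the elevation is 90° − |φ − δ| = 90° − |-15.5° − (7.3°)| = 90° − 22.8° = 67.2°.

67.2°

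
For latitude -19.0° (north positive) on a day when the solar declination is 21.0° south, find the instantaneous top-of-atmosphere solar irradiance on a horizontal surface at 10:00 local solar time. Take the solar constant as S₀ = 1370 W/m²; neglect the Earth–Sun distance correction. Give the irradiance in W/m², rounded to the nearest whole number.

Hour angle H = 15° × (10 − 12) = -30.00°.
With φ = -19.0°, δ = -21.0°, H = -30.00°: sin φ sin δ = 0.1167, cos φ cos δ cos H = 0.7645, so cos θ_z = 0.8812.
Top-of-atmosphere irradiance = S₀ cos θ_z = 1370 × 0.8812 = 1207.24 W/m².

1207 W/m²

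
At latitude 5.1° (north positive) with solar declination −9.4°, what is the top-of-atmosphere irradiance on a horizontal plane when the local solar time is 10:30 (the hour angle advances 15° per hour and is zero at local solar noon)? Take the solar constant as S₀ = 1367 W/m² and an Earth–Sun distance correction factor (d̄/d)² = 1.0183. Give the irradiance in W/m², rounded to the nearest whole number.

Hour angle H = 15° × (10.5 − 12) = -22.50°.
cos θ_z = sin φ sin δ + cos φ cos δ cos H = (0.0889)(-0.1633) + (0.9960)(0.9866)(0.9239) = 0.8934.
Top-of-atmosphere irradiance = S₀ (d̄/d)² cos θ_z = 1367 × 1.0183 × 0.8934 = 1243.63 W/m².

1244 W/m²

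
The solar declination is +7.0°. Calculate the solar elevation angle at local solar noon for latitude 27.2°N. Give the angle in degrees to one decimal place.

69.8°

At local solar noon the hour angle is zero, so the elevation is 90° − |φ − δ| = 90° − |27.2° − (7.0°)| = 90° − 20.2° = 69.8°.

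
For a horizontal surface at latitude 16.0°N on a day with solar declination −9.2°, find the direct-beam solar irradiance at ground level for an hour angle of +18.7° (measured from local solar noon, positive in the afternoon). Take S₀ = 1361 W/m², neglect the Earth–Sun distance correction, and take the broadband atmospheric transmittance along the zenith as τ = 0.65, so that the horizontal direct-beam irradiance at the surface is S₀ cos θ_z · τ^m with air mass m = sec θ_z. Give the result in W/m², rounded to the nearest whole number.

703 W/m²

cos θ_z = sin φ sin δ + cos φ cos δ cos H = (0.2756)(-0.1599) + (0.9613)(0.9871)(0.9472) = 0.8547.
Air mass m = 1/cos θ_z = 1/0.8547 = 1.170; τ^m = 0.65^1.170 = 0.6041.
Surface direct beam = 1361 × 0.8547 × 0.6041 = 702.72 W/m².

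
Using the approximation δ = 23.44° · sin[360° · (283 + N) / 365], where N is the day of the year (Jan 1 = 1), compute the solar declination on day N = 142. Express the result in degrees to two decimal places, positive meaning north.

360 × (283 + 142) / 365 = 419.178°; sin(419.178°) = 0.8588.
δ = 23.44 × 0.8588 = 20.130° ≈ +20.13°.

+20.13°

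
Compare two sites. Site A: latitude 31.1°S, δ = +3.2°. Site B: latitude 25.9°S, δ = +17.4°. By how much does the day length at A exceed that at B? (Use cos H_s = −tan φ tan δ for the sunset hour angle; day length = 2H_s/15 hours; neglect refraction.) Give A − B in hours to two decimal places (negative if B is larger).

A: H_s = arccos(−tan -31.1° · tan 3.2°) = 88.07°, so 2H_s/15 = 11.7427 h.
B: H_s = arccos(−tan -25.9° · tan 17.4°) = 81.25°, so 2H_s/15 = 10.8333 h.
A − B = 11.7427 − 10.8333 = 0.9094 h.

+0.91 h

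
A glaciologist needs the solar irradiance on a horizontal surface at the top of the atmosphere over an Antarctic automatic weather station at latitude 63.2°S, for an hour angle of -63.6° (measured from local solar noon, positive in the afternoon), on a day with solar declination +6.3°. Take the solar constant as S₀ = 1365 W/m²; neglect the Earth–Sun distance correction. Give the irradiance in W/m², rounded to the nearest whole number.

138 W/m²

cos θ_z = sin(-63.2°) sin(6.3°) + cos(-63.2°) cos(6.3°) cos(-63.60°) = -0.0979 + 0.1993 = 0.1014.
Top-of-atmosphere irradiance = S₀ cos θ_z = 1365 × 0.1014 = 138.41 W/m².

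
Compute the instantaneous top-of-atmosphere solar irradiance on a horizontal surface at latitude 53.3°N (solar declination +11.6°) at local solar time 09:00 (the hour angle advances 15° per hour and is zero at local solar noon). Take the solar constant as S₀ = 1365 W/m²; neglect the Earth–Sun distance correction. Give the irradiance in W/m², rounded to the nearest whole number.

785 W/m²

Hour angle H = 15° × (9 − 12) = -45.00°.
cos θ_z = sin(53.3°) sin(11.6°) + cos(53.3°) cos(11.6°) cos(-45.00°) = 0.1612 + 0.4140 = 0.5752.
Top-of-atmosphere irradiance = S₀ cos θ_z = 1365 × 0.5752 = 785.15 W/m².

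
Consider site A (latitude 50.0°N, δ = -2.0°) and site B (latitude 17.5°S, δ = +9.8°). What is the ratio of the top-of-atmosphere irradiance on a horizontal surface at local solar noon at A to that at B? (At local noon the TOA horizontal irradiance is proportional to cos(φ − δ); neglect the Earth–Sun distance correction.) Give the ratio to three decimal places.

0.693

A: cos θ_z = cos(50.0° − (-2.0°)) = 0.6157.
B: cos θ_z = cos(-17.5° − (9.8°)) = 0.8886.
Ratio A/B = 0.6157 / 0.8886 = 0.6929.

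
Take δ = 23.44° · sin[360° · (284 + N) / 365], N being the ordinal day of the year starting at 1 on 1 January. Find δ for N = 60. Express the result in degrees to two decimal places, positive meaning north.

360 × (284 + 60) / 365 = 339.288°; sin(339.288°) = -0.3537.
δ = 23.44 × -0.3537 = -8.291° ≈ -8.29°.

-8.29°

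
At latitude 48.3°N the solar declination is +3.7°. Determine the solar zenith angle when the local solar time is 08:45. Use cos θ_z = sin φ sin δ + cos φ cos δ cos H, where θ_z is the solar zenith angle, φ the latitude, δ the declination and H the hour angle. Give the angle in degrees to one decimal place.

Hour angle H = 15° × (8.75 − 12) = -48.75°.
cos θ_z = sin(48.3°) sin(3.7°) + cos(48.3°) cos(3.7°) cos(-48.75°) = 0.0482 + 0.4377 = 0.4859.
θ_z = arccos(0.4859) = 60.93°.

60.9°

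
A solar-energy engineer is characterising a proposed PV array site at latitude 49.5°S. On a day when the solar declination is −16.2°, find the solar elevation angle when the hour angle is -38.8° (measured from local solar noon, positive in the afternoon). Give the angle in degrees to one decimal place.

44.3°

With φ = -49.5°, δ = -16.2°, H = -38.80°: sin φ sin δ = 0.2121, cos φ cos δ cos H = 0.4860, so cos θ_z = 0.6981.
θ_z = arccos(0.6981) = 45.73°, so the elevation is 90° − 45.73° = 44.27°.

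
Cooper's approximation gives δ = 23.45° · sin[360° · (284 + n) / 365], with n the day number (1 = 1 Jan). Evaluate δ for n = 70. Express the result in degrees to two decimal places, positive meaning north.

360 × (284 + 70) / 365 = 349.151°; sin(349.151°) = -0.1882.
δ = 23.45 × -0.1882 = -4.413° ≈ -4.41°.

-4.41°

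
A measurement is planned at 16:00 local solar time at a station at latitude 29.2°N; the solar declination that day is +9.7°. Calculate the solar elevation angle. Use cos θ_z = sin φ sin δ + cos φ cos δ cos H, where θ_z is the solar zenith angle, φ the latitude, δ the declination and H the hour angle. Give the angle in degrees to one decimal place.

Hour angle H = 15° × (16 − 12) = 60.00°.
cos θ_z = sin(29.2°) sin(9.7°) + cos(29.2°) cos(9.7°) cos(60.00°) = 0.0822 + 0.4302 = 0.5124.
θ_z = arccos(0.5124) = 59.18°, so the elevation is 90° − 59.18° = 30.82°.

30.8°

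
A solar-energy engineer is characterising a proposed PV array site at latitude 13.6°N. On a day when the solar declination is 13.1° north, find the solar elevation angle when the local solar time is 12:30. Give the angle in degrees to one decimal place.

82.7°

Hour angle H = 15° × (12.5 − 12) = 7.50°.
cos θ_z = sin(13.6°) sin(13.1°) + cos(13.6°) cos(13.1°) cos(7.50°) = 0.0533 + 0.9386 = 0.9919.
θ_z = arccos(0.9919) = 7.30°, so the elevation is 90° − 7.30° = 82.70°.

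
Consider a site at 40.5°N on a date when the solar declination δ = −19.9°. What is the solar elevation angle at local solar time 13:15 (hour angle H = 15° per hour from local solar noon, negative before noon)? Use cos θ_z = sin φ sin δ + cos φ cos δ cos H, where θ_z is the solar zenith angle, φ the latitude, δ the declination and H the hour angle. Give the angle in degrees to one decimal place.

Hour angle H = 15° × (13.25 − 12) = 18.75°.
cos θ_z = sin φ sin δ + cos φ cos δ cos H = (0.6494)(-0.3404) + (0.7604)(0.9403)(0.9469) = 0.4560.
θ_z = arccos(0.4560) = 62.87°, so the elevation is 90° − 62.87° = 27.13°.

27.1°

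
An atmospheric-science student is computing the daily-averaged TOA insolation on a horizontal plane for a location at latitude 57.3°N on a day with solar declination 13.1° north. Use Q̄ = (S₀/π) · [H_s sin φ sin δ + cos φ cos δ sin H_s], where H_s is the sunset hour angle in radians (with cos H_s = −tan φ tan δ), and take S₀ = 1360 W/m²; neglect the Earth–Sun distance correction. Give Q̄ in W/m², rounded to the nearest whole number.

373 W/m²

The sunset hour angle satisfies cos H_s = −tan φ tan δ = -0.3625, giving H_s = 111.25°. In radians, H_s = 1.9417.
H_s sin φ sin δ = 1.9417 × 0.8415 × 0.2267 = 0.3704.
cos φ cos δ sin H_s = 0.5402 × 0.9740 × 0.9320 = 0.4904.
Q̄ = (1360/π) × (0.3704 + 0.4904) = 432.90 × 0.8608 = 372.64 W/m².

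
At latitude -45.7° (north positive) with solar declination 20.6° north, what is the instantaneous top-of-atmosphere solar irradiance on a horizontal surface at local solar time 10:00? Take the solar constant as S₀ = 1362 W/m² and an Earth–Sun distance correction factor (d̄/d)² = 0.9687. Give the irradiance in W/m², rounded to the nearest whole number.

415 W/m²

Hour angle H = 15° × (10 − 12) = -30.00°.
With φ = -45.7°, δ = 20.6°, H = -30.00°: sin φ sin δ = -0.2518, cos φ cos δ cos H = 0.5662, so cos θ_z = 0.3144.
Top-of-atmosphere irradiance = S₀ (d̄/d)² cos θ_z = 1362 × 0.9687 × 0.3144 = 414.81 W/m².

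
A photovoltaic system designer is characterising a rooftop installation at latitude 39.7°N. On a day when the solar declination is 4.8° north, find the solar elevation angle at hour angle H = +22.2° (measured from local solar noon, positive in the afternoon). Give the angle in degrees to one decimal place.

49.8°

cos θ_z = sin(39.7°) sin(4.8°) + cos(39.7°) cos(4.8°) cos(22.20°) = 0.0535 + 0.7099 = 0.7634.
θ_z = arccos(0.7634) = 40.24°, so the elevation is 90° − 40.24° = 49.76°.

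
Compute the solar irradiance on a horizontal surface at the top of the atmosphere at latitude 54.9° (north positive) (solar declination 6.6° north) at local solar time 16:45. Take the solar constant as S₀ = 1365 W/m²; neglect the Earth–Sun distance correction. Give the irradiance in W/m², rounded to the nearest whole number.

Hour angle H = 15° × (16.75 − 12) = 71.25°.
With φ = 54.9°, δ = 6.6°, H = 71.25°: sin φ sin δ = 0.0940, cos φ cos δ cos H = 0.1836, so cos θ_z = 0.2776.
Top-of-atmosphere irradiance = S₀ cos θ_z = 1365 × 0.2776 = 378.92 W/m².

379 W/m²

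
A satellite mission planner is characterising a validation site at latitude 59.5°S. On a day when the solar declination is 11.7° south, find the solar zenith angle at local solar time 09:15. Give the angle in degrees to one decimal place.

Hour angle H = 15° × (9.25 − 12) = -41.25°.
cos θ_z = sin(-59.5°) sin(-11.7°) + cos(-59.5°) cos(-11.7°) cos(-41.25°) = 0.1747 + 0.3737 = 0.5484.
θ_z = arccos(0.5484) = 56.74°.

56.7°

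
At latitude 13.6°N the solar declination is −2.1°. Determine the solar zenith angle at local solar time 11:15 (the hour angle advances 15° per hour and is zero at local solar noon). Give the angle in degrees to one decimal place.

19.3°

Hour angle H = 15° × (11.25 − 12) = -11.25°.
With φ = 13.6°, δ = -2.1°, H = -11.25°: sin φ sin δ = -0.0086, cos φ cos δ cos H = 0.9526, so cos θ_z = 0.9440.
θ_z = arccos(0.9440) = 19.27°.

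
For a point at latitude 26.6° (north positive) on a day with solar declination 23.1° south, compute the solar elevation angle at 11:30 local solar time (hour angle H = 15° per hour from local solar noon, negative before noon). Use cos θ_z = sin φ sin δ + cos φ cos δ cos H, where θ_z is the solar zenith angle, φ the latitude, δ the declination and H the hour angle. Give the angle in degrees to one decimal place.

Hour angle H = 15° × (11.5 − 12) = -7.50°.
With φ = 26.6°, δ = -23.1°, H = -7.50°: sin φ sin δ = -0.1757, cos φ cos δ cos H = 0.8154, so cos θ_z = 0.6397.
θ_z = arccos(0.6397) = 50.23°, so the elevation is 90° − 50.23° = 39.77°.

39.8°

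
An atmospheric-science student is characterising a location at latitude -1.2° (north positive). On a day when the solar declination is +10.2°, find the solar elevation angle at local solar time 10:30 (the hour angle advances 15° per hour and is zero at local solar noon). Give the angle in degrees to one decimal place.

64.9°

Hour angle H = 15° × (10.5 − 12) = -22.50°.
cos θ_z = sin(-1.2°) sin(10.2°) + cos(-1.2°) cos(10.2°) cos(-22.50°) = -0.0037 + 0.9091 = 0.9054.
θ_z = arccos(0.9054) = 25.12°, so the elevation is 90° − 25.12° = 64.88°.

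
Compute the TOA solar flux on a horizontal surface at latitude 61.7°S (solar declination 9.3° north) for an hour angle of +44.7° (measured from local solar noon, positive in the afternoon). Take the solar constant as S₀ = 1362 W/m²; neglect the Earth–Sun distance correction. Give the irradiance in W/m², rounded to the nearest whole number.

cos θ_z = sin φ sin δ + cos φ cos δ cos H = (-0.8805)(0.1616) + (0.4741)(0.9869)(0.7108) = 0.1903.
Top-of-atmosphere irradiance = S₀ cos θ_z = 1362 × 0.1903 = 259.19 W/m².

259 W/m²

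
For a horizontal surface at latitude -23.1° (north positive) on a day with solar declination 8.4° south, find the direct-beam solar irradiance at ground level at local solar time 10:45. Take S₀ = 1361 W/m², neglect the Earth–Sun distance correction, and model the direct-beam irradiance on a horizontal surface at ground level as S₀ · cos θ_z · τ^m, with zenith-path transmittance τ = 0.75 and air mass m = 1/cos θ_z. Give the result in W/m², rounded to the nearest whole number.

915 W/m²

Hour angle H = 15° × (10.75 − 12) = -18.75°.
With φ = -23.1°, δ = -8.4°, H = -18.75°: sin φ sin δ = 0.0573, cos φ cos δ cos H = 0.8617, so cos θ_z = 0.9190.
Air mass m = 1/cos θ_z = 1/0.9190 = 1.088; τ^m = 0.75^1.088 = 0.7313.
Surface direct beam = 1361 × 0.9190 × 0.7313 = 914.68 W/m².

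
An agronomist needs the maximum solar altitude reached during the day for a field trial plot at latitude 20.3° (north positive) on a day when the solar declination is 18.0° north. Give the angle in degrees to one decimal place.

At local solar noon the hour angle is zero, so the elevation is 90° − |φ − δ| = 90° − |20.3° − (18.0°)| = 90° − 2.3° = 87.7°.

87.7°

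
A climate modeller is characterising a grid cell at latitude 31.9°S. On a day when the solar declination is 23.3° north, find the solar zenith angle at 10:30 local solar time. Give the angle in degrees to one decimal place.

59.2°

Hour angle H = 15° × (10.5 − 12) = -22.50°.
cos θ_z = sin(-31.9°) sin(23.3°) + cos(-31.9°) cos(23.3°) cos(-22.50°) = -0.2090 + 0.7204 = 0.5114.
θ_z = arccos(0.5114) = 59.24°.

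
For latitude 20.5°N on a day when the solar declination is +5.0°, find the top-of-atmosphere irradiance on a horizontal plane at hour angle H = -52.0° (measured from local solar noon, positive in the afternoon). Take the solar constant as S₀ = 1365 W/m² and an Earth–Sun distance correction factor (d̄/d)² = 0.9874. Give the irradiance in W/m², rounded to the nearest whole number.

815 W/m²

With φ = 20.5°, δ = 5.0°, H = -52.00°: sin φ sin δ = 0.0305, cos φ cos δ cos H = 0.5745, so cos θ_z = 0.6050.
Top-of-atmosphere irradiance = S₀ (d̄/d)² cos θ_z = 1365 × 0.9874 × 0.6050 = 815.42 W/m².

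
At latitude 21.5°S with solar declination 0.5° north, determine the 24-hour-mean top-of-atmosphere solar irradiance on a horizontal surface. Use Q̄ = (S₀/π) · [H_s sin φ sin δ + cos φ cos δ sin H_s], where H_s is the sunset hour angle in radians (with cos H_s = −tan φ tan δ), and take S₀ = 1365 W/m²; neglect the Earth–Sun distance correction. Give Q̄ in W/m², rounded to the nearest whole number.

402 W/m²

The sunset hour angle satisfies cos H_s = −tan φ tan δ = 0.0034, giving H_s = 89.81°. In radians, H_s = 1.5675.
H_s sin φ sin δ = 1.5675 × -0.3665 × 0.0087 = -0.0050.
cos φ cos δ sin H_s = 0.9304 × 1.0000 × 1.0000 = 0.9304.
Q̄ = (1365/π) × (-0.0050 + 0.9304) = 434.49 × 0.9254 = 402.08 W/m².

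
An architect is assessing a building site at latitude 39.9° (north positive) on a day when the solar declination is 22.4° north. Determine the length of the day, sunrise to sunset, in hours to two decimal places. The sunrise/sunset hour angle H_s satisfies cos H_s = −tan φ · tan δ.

14.69 hours

−tan φ tan δ = −(0.8361)(0.4122) = -0.3446; H_s = arccos(-0.3446) = 110.16°.
Day length = 2 H_s / 15° h⁻¹ = 220.32° / 15 = 14.688 h.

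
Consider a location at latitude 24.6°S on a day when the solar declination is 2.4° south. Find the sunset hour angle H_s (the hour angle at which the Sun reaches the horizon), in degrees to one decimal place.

cos H_s = −tan(-24.6°) · tan(-2.4°) = -0.0192, so H_s = arccos(-0.0192) = 91.10°.

91.1°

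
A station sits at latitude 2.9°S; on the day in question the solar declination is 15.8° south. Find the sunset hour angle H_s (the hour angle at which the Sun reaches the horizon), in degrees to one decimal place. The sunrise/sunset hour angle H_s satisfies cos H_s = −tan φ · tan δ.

90.8°

cos H_s = −tan(-2.9°) · tan(-15.8°) = -0.0143, so H_s = arccos(-0.0143) = 90.82°.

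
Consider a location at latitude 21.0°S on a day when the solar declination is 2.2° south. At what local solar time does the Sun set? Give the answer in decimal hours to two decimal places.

cos H_s = −tan(-21.0°) · tan(-2.2°) = -0.0147, so H_s = arccos(-0.0147) = 90.84°.
Sunset is at 12 + H_s/15 = 12 + 6.056 = 18.056 h local solar time.

18.06 h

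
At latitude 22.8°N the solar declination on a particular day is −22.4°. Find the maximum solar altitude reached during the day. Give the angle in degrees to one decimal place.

44.8°

At local solar noon the hour angle is zero, so the elevation is 90° − |φ − δ| = 90° − |22.8° − (-22.4°)| = 90° − 45.2° = 44.8°.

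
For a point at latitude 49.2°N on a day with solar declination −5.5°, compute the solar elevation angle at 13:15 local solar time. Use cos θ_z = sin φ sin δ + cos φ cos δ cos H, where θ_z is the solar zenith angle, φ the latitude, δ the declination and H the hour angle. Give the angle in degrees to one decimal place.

Hour angle H = 15° × (13.25 − 12) = 18.75°.
cos θ_z = sin(49.2°) sin(-5.5°) + cos(49.2°) cos(-5.5°) cos(18.75°) = -0.0726 + 0.6159 = 0.5433.
θ_z = arccos(0.5433) = 57.09°, so the elevation is 90° − 57.09° = 32.91°.

32.9°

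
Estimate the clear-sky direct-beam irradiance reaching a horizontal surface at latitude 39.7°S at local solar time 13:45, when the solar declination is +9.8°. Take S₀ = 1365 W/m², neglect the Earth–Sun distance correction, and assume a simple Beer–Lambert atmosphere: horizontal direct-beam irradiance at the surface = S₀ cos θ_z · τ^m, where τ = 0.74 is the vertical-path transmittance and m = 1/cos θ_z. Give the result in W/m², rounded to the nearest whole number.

460 W/m²

Hour angle H = 15° × (13.75 − 12) = 26.25°.
cos θ_z = sin φ sin δ + cos φ cos δ cos H = (-0.6388)(0.1702) + (0.7694)(0.9854)(0.8969) = 0.5713.
Air mass m = 1/cos θ_z = 1/0.5713 = 1.750; τ^m = 0.74^1.750 = 0.5904.
Surface direct beam = 1365 × 0.5713 × 0.5904 = 460.41 W/m².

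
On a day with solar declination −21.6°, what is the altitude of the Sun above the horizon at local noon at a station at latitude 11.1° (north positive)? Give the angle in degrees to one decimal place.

57.3°

At local solar noon the hour angle is zero, so the elevation is 90° − |φ − δ| = 90° − |11.1° − (-21.6°)| = 90° − 32.7° = 57.3°.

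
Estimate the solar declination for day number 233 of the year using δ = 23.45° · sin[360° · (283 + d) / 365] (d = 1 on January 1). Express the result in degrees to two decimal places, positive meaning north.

360 × (283 + 233) / 365 = 508.932°; sin(508.932°) = 0.5161.
δ = 23.45 × 0.5161 = 12.103° ≈ +12.10°.

+12.10°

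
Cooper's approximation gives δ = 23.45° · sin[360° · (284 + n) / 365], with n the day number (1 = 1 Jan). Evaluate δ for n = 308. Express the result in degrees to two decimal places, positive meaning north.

360 × (284 + 308) / 365 = 583.890°; sin(583.890°) = -0.6933.
δ = 23.45 × -0.6933 = -16.258° ≈ -16.26°.

-16.26°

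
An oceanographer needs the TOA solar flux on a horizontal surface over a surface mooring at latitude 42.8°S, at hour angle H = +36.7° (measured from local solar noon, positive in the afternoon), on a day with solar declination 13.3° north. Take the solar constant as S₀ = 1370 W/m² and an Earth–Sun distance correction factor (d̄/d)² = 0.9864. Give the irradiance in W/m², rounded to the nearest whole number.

cos θ_z = sin(-42.8°) sin(13.3°) + cos(-42.8°) cos(13.3°) cos(36.70°) = -0.1563 + 0.5725 = 0.4162.
Top-of-atmosphere irradiance = S₀ (d̄/d)² cos θ_z = 1370 × 0.9864 × 0.4162 = 562.44 W/m².

562 W/m²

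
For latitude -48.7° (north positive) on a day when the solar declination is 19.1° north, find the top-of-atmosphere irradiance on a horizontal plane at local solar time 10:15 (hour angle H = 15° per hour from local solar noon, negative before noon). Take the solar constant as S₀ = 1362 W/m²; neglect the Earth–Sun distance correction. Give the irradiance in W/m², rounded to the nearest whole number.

Hour angle H = 15° × (10.25 − 12) = -26.25°.
cos θ_z = sin φ sin δ + cos φ cos δ cos H = (-0.7513)(0.3272) + (0.6600)(0.9449)(0.8969) = 0.3135.
Top-of-atmosphere irradiance = S₀ cos θ_z = 1362 × 0.3135 = 426.99 W/m².

427 W/m²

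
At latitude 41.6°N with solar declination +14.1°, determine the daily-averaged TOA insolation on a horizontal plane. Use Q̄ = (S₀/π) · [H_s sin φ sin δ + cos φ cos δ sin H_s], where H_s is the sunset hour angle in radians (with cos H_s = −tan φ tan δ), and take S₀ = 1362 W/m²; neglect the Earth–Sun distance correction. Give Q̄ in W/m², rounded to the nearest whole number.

−tan φ tan δ = −(0.8878)(0.2512) = -0.2230; H_s = arccos(-0.2230) = 102.89°. In radians, H_s = 1.7958.
H_s sin φ sin δ = 1.7958 × 0.6639 × 0.2436 = 0.2904.
cos φ cos δ sin H_s = 0.7478 × 0.9699 × 0.9748 = 0.7070.
Q̄ = (1362/π) × (0.2904 + 0.7070) = 433.54 × 0.9974 = 432.41 W/m².

432 W/m²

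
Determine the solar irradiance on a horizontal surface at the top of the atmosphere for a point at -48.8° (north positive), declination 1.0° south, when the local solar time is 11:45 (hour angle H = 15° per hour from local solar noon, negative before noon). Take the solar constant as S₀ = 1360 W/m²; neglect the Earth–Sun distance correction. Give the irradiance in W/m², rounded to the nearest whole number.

912 W/m²

Hour angle H = 15° × (11.75 − 12) = -3.75°.
With φ = -48.8°, δ = -1.0°, H = -3.75°: sin φ sin δ = 0.0131, cos φ cos δ cos H = 0.6572, so cos θ_z = 0.6703.
Top-of-atmosphere irradiance = S₀ cos θ_z = 1360 × 0.6703 = 911.61 W/m².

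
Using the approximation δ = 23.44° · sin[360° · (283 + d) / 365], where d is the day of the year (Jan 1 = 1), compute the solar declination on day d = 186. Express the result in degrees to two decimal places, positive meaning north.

360 × (283 + 186) / 365 = 462.575°; sin(462.575°) = 0.9760.
δ = 23.44 × 0.9760 = 22.877° ≈ +22.88°.

+22.88°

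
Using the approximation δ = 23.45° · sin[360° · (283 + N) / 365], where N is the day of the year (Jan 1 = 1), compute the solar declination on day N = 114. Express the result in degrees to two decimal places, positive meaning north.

+12.27°

360 × (283 + 114) / 365 = 391.562°; sin(391.562°) = 0.5234.
δ = 23.45 × 0.5234 = 12.274° ≈ +12.27°.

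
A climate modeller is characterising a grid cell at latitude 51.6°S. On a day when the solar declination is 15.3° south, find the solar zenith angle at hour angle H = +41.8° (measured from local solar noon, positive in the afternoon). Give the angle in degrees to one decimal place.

49.2°

cos θ_z = sin φ sin δ + cos φ cos δ cos H = (-0.7837)(-0.2639) + (0.6211)(0.9646)(0.7455) = 0.6535.
θ_z = arccos(0.6535) = 49.19°.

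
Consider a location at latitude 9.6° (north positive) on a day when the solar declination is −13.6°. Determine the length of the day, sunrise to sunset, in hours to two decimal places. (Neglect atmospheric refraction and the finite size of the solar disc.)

11.69 hours

−tan φ tan δ = −(0.1691)(-0.2419) = 0.0409; H_s = arccos(0.0409) = 87.66°.
Day length = 2 H_s / 15° h⁻¹ = 175.32° / 15 = 11.688 h.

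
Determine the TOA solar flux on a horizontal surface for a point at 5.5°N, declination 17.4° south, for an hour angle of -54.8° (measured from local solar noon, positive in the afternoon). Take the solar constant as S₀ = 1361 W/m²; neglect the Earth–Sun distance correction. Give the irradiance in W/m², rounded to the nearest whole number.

706 W/m²

cos θ_z = sin(5.5°) sin(-17.4°) + cos(5.5°) cos(-17.4°) cos(-54.80°) = -0.0287 + 0.5475 = 0.5188.
Top-of-atmosphere irradiance = S₀ cos θ_z = 1361 × 0.5188 = 706.09 W/m².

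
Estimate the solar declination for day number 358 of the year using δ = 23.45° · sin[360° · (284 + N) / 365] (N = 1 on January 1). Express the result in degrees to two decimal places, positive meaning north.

360 × (284 + 358) / 365 = 633.205°; sin(633.205°) = -0.9984.
δ = 23.45 × -0.9984 = -23.412° ≈ -23.41°.

-23.41°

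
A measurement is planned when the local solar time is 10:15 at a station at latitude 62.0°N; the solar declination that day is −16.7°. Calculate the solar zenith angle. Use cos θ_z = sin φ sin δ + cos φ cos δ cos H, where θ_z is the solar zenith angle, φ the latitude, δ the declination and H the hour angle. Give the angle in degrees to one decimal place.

Hour angle H = 15° × (10.25 − 12) = -26.25°.
cos θ_z = sin φ sin δ + cos φ cos δ cos H = (0.8829)(-0.2874) + (0.4695)(0.9578)(0.8969) = 0.1496.
θ_z = arccos(0.1496) = 81.40°.

81.4°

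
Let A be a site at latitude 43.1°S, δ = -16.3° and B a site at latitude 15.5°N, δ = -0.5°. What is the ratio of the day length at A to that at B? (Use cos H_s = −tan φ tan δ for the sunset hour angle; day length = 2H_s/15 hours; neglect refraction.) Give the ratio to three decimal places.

1.178

A: H_s = arccos(−tan -43.1° · tan -16.3°) = 105.88°, so 2H_s/15 = 14.1173 h.
B: H_s = arccos(−tan 15.5° · tan -0.5°) = 89.86°, so 2H_s/15 = 11.9813 h.
Ratio A/B = 14.1173 / 11.9813 = 1.1783.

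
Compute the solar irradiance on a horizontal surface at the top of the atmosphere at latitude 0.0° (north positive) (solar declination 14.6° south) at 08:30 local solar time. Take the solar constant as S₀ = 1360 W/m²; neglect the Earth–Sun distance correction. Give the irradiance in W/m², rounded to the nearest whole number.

Hour angle H = 15° × (8.5 − 12) = -52.50°.
With φ = 0.0°, δ = -14.6°, H = -52.50°: sin φ sin δ = 0.0000, cos φ cos δ cos H = 0.5891, so cos θ_z = 0.5891.
Top-of-atmosphere irradiance = S₀ cos θ_z = 1360 × 0.5891 = 801.18 W/m².

801 W/m²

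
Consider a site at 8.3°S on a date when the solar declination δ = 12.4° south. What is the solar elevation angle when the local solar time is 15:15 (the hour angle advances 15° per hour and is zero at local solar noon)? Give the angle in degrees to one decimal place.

41.9°

Hour angle H = 15° × (15.25 − 12) = 48.75°.
cos θ_z = sin(-8.3°) sin(-12.4°) + cos(-8.3°) cos(-12.4°) cos(48.75°) = 0.0310 + 0.6372 = 0.6682.
θ_z = arccos(0.6682) = 48.07°, so the elevation is 90° − 48.07° = 41.93°.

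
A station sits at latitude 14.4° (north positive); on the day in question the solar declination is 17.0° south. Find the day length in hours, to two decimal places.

−tan φ tan δ = −(0.2568)(-0.3057) = 0.0785; H_s = arccos(0.0785) = 85.50°.
Day length = 2 H_s / 15° h⁻¹ = 171.00° / 15 = 11.400 h.

11.40 hours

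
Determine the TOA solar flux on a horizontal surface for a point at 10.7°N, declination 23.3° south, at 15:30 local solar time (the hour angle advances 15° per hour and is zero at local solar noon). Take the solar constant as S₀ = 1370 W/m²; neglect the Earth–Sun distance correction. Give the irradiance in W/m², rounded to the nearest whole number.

Hour angle H = 15° × (15.5 − 12) = 52.50°.
With φ = 10.7°, δ = -23.3°, H = 52.50°: sin φ sin δ = -0.0734, cos φ cos δ cos H = 0.5494, so cos θ_z = 0.4760.
Top-of-atmosphere irradiance = S₀ cos θ_z = 1370 × 0.4760 = 652.12 W/m².

652 W/m²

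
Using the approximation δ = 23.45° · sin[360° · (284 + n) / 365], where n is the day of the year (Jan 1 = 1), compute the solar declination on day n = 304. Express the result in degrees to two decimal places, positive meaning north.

-15.06°

360 × (284 + 304) / 365 = 579.945°; sin(579.945°) = -0.6421.
δ = 23.45 × -0.6421 = -15.057° ≈ -15.06°.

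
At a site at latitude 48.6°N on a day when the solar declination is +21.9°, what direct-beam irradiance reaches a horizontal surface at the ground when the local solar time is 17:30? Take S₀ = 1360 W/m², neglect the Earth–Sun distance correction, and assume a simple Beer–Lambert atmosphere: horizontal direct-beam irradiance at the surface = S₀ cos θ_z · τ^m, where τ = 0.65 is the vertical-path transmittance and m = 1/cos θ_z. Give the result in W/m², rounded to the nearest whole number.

Hour angle H = 15° × (17.5 − 12) = 82.50°.
cos θ_z = sin(48.6°) sin(21.9°) + cos(48.6°) cos(21.9°) cos(82.50°) = 0.2798 + 0.0801 = 0.3599.
Air mass m = 1/cos θ_z = 1/0.3599 = 2.779; τ^m = 0.65^2.779 = 0.3021.
Surface direct beam = 1360 × 0.3599 × 0.3021 = 147.87 W/m².

148 W/m²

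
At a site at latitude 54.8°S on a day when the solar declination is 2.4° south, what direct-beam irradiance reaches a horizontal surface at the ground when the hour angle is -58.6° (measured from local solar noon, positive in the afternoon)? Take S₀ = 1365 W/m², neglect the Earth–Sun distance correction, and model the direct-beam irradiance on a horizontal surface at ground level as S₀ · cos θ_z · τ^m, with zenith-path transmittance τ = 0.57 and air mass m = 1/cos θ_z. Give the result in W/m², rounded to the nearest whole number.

85 W/m²

cos θ_z = sin(-54.8°) sin(-2.4°) + cos(-54.8°) cos(-2.4°) cos(-58.60°) = 0.0342 + 0.3001 = 0.3343.
Air mass m = 1/cos θ_z = 1/0.3343 = 2.991; τ^m = 0.57^2.991 = 0.1861.
Surface direct beam = 1365 × 0.3343 × 0.1861 = 84.92 W/m².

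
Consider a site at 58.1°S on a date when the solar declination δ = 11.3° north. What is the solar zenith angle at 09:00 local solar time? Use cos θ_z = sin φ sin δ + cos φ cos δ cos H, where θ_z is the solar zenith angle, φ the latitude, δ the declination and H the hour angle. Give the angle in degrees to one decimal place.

78.5°

Hour angle H = 15° × (9 − 12) = -45.00°.
With φ = -58.1°, δ = 11.3°, H = -45.00°: sin φ sin δ = -0.1664, cos φ cos δ cos H = 0.3664, so cos θ_z = 0.2000.
θ_z = arccos(0.2000) = 78.46°.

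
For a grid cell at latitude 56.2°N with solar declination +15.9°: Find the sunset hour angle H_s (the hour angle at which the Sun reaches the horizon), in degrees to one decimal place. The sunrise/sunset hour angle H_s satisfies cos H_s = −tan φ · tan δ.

The sunset hour angle satisfies cos H_s = −tan φ tan δ = -0.4255, giving H_s = 115.18°.

115.2°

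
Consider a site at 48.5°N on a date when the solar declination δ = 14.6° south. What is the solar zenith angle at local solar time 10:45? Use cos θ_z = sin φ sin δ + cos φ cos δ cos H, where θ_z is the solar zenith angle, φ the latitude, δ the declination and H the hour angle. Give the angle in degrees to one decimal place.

Hour angle H = 15° × (10.75 − 12) = -18.75°.
cos θ_z = sin(48.5°) sin(-14.6°) + cos(48.5°) cos(-14.6°) cos(-18.75°) = -0.1888 + 0.6072 = 0.4184.
θ_z = arccos(0.4184) = 65.27°.

65.3°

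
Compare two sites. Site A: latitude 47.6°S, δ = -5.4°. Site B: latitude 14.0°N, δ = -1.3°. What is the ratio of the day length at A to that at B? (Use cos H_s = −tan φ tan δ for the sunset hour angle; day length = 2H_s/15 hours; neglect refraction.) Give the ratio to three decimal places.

1.070

A: H_s = arccos(−tan -47.6° · tan -5.4°) = 95.94°, so 2H_s/15 = 12.7920 h.
B: H_s = arccos(−tan 14.0° · tan -1.3°) = 89.68°, so 2H_s/15 = 11.9573 h.
Ratio A/B = 12.7920 / 11.9573 = 1.0698.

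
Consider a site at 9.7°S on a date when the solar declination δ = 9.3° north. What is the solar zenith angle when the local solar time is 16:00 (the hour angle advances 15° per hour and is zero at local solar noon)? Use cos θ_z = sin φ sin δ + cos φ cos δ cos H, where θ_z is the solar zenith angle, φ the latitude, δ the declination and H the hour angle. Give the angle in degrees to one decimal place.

62.7°

Hour angle H = 15° × (16 − 12) = 60.00°.
cos θ_z = sin φ sin δ + cos φ cos δ cos H = (-0.1685)(0.1616) + (0.9857)(0.9869)(0.5000) = 0.4592.
θ_z = arccos(0.4592) = 62.66°.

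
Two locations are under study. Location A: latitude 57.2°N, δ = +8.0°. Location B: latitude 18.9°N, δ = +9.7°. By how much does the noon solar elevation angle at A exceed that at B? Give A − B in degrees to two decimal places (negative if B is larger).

A: 90° − |57.2 − (8.0)| = 40.80°.
B: 90° − |18.9 − (9.7)| = 80.80°.
A − B = 40.80 − 80.80 = -40.00°.

-40.00°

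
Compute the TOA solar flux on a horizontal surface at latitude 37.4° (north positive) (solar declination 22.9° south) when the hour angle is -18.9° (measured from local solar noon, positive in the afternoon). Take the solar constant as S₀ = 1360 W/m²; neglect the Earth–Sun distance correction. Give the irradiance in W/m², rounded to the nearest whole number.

620 W/m²

cos θ_z = sin(37.4°) sin(-22.9°) + cos(37.4°) cos(-22.9°) cos(-18.90°) = -0.2363 + 0.6923 = 0.4560.
Top-of-atmosphere irradiance = S₀ cos θ_z = 1360 × 0.4560 = 620.16 W/m².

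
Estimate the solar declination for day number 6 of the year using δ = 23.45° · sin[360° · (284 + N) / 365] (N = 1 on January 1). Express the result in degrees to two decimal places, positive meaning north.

360 × (284 + 6) / 365 = 286.027°; sin(286.027°) = -0.9611.
δ = 23.45 × -0.9611 = -22.538° ≈ -22.54°.

-22.54°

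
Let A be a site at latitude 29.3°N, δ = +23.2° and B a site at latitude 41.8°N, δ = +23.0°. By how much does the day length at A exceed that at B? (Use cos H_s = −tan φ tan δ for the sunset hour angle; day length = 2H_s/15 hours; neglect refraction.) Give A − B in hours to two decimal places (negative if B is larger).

A: H_s = arccos(−tan 29.3° · tan 23.2°) = 103.92°, so 2H_s/15 = 13.8560 h.
B: H_s = arccos(−tan 41.8° · tan 23.0°) = 112.30°, so 2H_s/15 = 14.9733 h.
A − B = 13.8560 − 14.9733 = -1.1173 h.

-1.12 h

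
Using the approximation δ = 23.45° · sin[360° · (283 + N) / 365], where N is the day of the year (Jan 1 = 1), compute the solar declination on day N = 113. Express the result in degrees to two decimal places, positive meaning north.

360 × (283 + 113) / 365 = 390.575°; sin(390.575°) = 0.5087.
δ = 23.45 × 0.5087 = 11.929° ≈ +11.93°.

+11.93°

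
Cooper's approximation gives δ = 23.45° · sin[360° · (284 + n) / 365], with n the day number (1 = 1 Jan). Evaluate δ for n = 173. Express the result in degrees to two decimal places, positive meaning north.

+23.45°

360 × (284 + 173) / 365 = 450.740°; sin(450.740°) = 0.9999.
δ = 23.45 × 0.9999 = 23.448° ≈ +23.45°.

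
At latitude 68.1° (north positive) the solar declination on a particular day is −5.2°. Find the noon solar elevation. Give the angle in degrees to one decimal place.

At local solar noon the hour angle is zero, so the elevation is 90° − |φ − δ| = 90° − |68.1° − (-5.2°)| = 90° − 73.3° = 16.7°.

16.7°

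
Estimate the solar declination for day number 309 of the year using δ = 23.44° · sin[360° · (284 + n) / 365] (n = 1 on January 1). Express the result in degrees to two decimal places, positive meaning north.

-16.54°

360 × (284 + 309) / 365 = 584.877°; sin(584.877°) = -0.7056.
δ = 23.44 × -0.7056 = -16.539° ≈ -16.54°.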